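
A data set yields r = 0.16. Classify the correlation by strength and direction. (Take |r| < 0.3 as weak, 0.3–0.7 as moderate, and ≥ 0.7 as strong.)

r = 0.16 > 0 so the relationship is positive.
|r| = 0.16, which falls in the weak range.

weak positive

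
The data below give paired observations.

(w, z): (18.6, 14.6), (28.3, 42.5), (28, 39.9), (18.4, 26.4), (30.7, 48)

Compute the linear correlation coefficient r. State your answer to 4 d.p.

n = 5, Σw = 124, Σz = 171.4, Σw² = 3211.9, Σz² = 6612.38, Σwz = 4550.87
nΣwz − ΣwΣz = 22754.35 − 21253.6 = 1500.75
nΣw² − (Σw)² = 16059.5 − 15376 = 683.5; nΣz² − (Σz)² = 33061.9 − 29377.96 = 3683.94
r = 1500.75 / √(683.5 × 3683.94) = 1500.75 / 1586.8122 ≈ 0.9458

0.9458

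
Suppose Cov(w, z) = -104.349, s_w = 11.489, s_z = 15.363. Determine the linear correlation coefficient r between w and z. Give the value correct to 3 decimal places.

-0.591

r = Cov(w,z) / (s_w · s_z) = -104.349 / (11.489 × 15.363)
  = -104.349 / 176.5055 ≈ -0.591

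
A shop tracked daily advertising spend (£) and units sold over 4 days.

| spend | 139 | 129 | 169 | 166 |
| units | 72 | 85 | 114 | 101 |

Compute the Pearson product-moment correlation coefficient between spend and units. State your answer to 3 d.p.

n = 4, Σx = 603, Σy = 372, Σx² = 92079, Σy² = 35606, Σxy = 57005
nΣxy − ΣxΣy = 228020 − 224316 = 3704
nΣx² − (Σx)² = 368316 − 363609 = 4707; nΣy² − (Σy)² = 142424 − 138384 = 4040
r = 3704 / √(4707 × 4040) = 3704 / 4360.7660 ≈ 0.849

0.849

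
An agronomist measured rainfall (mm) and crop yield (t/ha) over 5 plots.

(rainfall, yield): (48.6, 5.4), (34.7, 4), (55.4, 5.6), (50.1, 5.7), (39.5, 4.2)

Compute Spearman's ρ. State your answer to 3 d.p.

Rank rainfall: 3, 1, 5, 4, 2
Rank yield: 3, 1, 4, 5, 2
d = rank(rainfall) − rank(yield): 0, 0, 1, -1, 0; Σd² = 2
ρ = 1 − 6Σd² / [n(n²−1)] = 1 − 6×2 / (5×24) = 1 − 12/120 ≈ 0.900

0.900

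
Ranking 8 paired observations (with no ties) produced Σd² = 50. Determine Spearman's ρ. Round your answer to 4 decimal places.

ρ = 1 − 6Σd² / [n(n²−1)] = 1 − 6×50 / (8×63)
  = 1 − 300/504 = 1 − 0.59524 ≈ 0.4048

0.4048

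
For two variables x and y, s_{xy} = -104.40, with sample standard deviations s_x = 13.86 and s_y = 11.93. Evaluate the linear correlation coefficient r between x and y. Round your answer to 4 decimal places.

-0.6314

r = Cov(x,y) / (s_x · s_y) = -104.40 / (13.86 × 11.93)
  = -104.40 / 165.3498 ≈ -0.6314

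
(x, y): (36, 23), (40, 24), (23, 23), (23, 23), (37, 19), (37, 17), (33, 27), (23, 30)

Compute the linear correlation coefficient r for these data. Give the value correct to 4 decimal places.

n = 8, Σx = 252, Σy = 186, Σx² = 8310, Σy² = 4442, Σxy = 5759
nΣxy − ΣxΣy = 46072 − 46872 = -800
nΣx² − (Σx)² = 66480 − 63504 = 2976; nΣy² − (Σy)² = 35536 − 34596 = 940
r = -800 / √(2976 × 940) = -800 / 1672.5549 ≈ -0.4783

-0.4783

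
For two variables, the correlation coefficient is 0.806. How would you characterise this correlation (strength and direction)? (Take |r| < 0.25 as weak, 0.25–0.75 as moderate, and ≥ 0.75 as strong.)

strong positive

r = 0.806 > 0 so the relationship is positive.
|r| = 0.806, which falls in the strong range.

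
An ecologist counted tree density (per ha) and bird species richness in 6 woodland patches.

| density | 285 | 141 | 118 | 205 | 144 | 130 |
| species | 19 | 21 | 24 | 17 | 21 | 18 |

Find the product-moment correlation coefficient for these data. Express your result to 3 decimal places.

-0.500

n = 6, Σx = 1023, Σy = 120, Σx² = 194691, Σy² = 2432, Σxy = 20057
nΣxy − ΣxΣy = 120342 − 122760 = -2418
nΣx² − (Σx)² = 1168146 − 1046529 = 121617; nΣy² − (Σy)² = 14592 − 14400 = 192
r = -2418 / √(121617 × 192) = -2418 / 4832.2318 ≈ -0.500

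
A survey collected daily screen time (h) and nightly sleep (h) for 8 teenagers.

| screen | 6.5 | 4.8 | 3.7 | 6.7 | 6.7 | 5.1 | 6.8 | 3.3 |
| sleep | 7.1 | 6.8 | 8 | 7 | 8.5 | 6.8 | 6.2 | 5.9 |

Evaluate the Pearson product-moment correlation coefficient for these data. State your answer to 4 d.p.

n = 8, Σx = 43.6, Σy = 56.3, Σx² = 251.9, Σy² = 401.39, Σxy = 308.55
nΣxy − ΣxΣy = 2468.4 − 2454.68 = 13.72
nΣx² − (Σx)² = 2015.2 − 1900.96 = 114.24; nΣy² − (Σy)² = 3211.12 − 3169.69 = 41.43
r = 13.72 / √(114.24 × 41.43) = 13.72 / 68.7965 ≈ 0.1994

0.1994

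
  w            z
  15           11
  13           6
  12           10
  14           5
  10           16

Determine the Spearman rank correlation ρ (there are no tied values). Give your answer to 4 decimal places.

-0.4000

Rank w: 5, 3, 2, 4, 1
Rank z: 4, 2, 3, 1, 5
d = rank(w) − rank(z): 1, 1, -1, 3, -4; Σd² = 28
ρ = 1 − 6Σd² / [n(n²−1)] = 1 − 6×28 / (5×24) = 1 − 168/120 ≈ -0.4000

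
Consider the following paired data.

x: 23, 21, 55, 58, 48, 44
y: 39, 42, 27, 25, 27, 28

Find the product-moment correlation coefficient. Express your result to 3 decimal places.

-0.974

n = 6, Σx = 249, Σy = 188, Σx² = 11599, Σy² = 6152, Σxy = 7242
nΣxy − ΣxΣy = 43452 − 46812 = -3360
nΣx² − (Σx)² = 69594 − 62001 = 7593; nΣy² − (Σy)² = 36912 − 35344 = 1568
r = -3360 / √(7593 × 1568) = -3360 / 3450.4817 ≈ -0.974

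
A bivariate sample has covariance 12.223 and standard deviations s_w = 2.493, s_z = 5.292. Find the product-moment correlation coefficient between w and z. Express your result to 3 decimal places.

r = Cov(w,z) / (s_w · s_z) = 12.223 / (2.493 × 5.292)
  = 12.223 / 13.1930 ≈ 0.926

0.926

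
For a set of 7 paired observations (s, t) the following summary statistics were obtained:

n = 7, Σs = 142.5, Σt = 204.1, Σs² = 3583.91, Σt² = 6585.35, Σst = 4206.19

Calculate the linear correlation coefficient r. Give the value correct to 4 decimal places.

r = (nΣst − ΣsΣt) / √[(nΣs² − (Σs)²)(nΣt² − (Σt)²)]
Numerator: 7×4206.19 − 142.5×204.1 = 359.08
Denominator: √[(25087.37 − 20306.25)(46097.45 − 41656.81)] = √[4781.12 × 4440.64] = 4607.7362
r = 359.08 / 4607.7362 ≈ 0.0779

0.0779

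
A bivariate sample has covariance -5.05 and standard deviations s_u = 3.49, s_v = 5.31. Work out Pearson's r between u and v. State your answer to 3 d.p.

-0.273

r = Cov(u,v) / (s_u · s_v) = -5.05 / (3.49 × 5.31)
  = -5.05 / 18.5319 ≈ -0.273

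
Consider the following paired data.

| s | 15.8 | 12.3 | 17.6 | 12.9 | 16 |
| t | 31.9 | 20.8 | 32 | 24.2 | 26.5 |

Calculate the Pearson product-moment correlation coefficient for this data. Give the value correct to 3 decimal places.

n = 5, Σs = 74.6, Σt = 135.4, Σs² = 1133.1, Σt² = 3762.14, Σst = 2059.24
nΣst − ΣsΣt = 10296.2 − 10100.84 = 195.36
nΣs² − (Σs)² = 5665.5 − 5565.16 = 100.34; nΣt² − (Σt)² = 18810.7 − 18333.16 = 477.54
r = 195.36 / √(100.34 × 477.54) = 195.36 / 218.8981 ≈ 0.892

0.892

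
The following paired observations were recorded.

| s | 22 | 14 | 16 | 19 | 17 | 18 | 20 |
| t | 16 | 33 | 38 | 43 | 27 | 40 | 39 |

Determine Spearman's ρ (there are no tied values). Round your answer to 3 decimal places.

0.036

Rank s: 7, 1, 2, 5, 3, 4, 6
Rank t: 1, 3, 4, 7, 2, 6, 5
d = rank(s) − rank(t): 6, -2, -2, -2, 1, -2, 1; Σd² = 54
ρ = 1 − 6Σd² / [n(n²−1)] = 1 − 6×54 / (7×48) = 1 − 324/336 ≈ 0.036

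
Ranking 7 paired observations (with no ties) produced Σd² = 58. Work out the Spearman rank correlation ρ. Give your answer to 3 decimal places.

-0.036

ρ = 1 − 6Σd² / [n(n²−1)] = 1 − 6×58 / (7×48)
  = 1 − 348/336 = 1 − 1.0357 ≈ -0.036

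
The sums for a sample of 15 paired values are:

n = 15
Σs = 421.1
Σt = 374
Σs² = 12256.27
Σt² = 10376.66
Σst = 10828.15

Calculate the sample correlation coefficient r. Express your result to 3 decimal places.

r = (nΣst − ΣsΣt) / √[(nΣs² − (Σs)²)(nΣt² − (Σt)²)]
Numerator: 15×10828.15 − 421.1×374 = 4930.85
Denominator: √[(183844.05 − 177325.21)(155649.9 − 139876)] = √[6518.84 × 15773.9] = 10140.3910
r = 4930.85 / 10140.3910 ≈ 0.486

0.486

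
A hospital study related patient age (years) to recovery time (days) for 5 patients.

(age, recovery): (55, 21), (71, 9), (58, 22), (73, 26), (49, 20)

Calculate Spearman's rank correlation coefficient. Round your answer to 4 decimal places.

Rank age: 2, 4, 3, 5, 1
Rank recovery: 3, 1, 4, 5, 2
d = rank(age) − rank(recovery): -1, 3, -1, 0, -1; Σd² = 12
ρ = 1 − 6Σd² / [n(n²−1)] = 1 − 6×12 / (5×24) = 1 − 72/120 ≈ 0.4000

0.4000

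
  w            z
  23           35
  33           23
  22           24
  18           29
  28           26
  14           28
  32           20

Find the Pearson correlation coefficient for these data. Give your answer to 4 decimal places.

-0.5751

n = 7, Σw = 170, Σz = 185, Σw² = 4430, Σz² = 5031, Σwz = 4374
nΣwz − ΣwΣz = 30618 − 31450 = -832
nΣw² − (Σw)² = 31010 − 28900 = 2110; nΣz² − (Σz)² = 35217 − 34225 = 992
r = -832 / √(2110 × 992) = -832 / 1446.7619 ≈ -0.5751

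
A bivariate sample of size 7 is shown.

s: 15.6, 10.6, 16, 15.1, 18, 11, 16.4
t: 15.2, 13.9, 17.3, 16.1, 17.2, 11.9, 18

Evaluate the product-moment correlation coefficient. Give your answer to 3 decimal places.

0.882

n = 7, Σs = 102.7, Σt = 109.6, Σs² = 1553.69, Σt² = 1744.2, Σst = 1640.07
nΣst − ΣsΣt = 11480.49 − 11255.92 = 224.57
nΣs² − (Σs)² = 10875.83 − 10547.29 = 328.54; nΣt² − (Σt)² = 12209.4 − 12012.16 = 197.24
r = 224.57 / √(328.54 × 197.24) = 224.57 / 254.5609 ≈ 0.882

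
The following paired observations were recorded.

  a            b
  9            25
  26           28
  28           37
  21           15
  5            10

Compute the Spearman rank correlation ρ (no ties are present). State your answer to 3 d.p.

0.900

Rank a: 2, 4, 5, 3, 1
Rank b: 3, 4, 5, 2, 1
d = rank(a) − rank(b): -1, 0, 0, 1, 0; Σd² = 2
ρ = 1 − 6Σd² / [n(n²−1)] = 1 − 6×2 / (5×24) = 1 − 12/120 ≈ 0.900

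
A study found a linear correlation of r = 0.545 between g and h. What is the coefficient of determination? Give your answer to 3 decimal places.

0.297

r² = (0.545)² = 0.297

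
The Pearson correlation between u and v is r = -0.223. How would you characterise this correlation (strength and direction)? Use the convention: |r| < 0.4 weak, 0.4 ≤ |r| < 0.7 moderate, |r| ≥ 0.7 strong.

weak negative

r = -0.223 < 0 so the relationship is negative.
|r| = 0.223, which falls in the weak range.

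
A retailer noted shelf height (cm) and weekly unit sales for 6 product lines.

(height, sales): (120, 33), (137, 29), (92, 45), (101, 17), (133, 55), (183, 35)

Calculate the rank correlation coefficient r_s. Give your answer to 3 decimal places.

0.029

Rank height: 3, 5, 1, 2, 4, 6
Rank sales: 3, 2, 5, 1, 6, 4
d = rank(height) − rank(sales): 0, 3, -4, 1, -2, 2; Σd² = 34
ρ = 1 − 6Σd² / [n(n²−1)] = 1 − 6×34 / (6×35) = 1 − 204/210 ≈ 0.029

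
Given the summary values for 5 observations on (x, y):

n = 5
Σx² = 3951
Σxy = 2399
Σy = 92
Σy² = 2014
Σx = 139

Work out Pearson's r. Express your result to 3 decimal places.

r = (nΣxy − ΣxΣy) / √[(nΣx² − (Σx)²)(nΣy² − (Σy)²)]
Numerator: 5×2399 − 139×92 = -793
Denominator: √[(19755 − 19321)(10070 − 8464)] = √[434 × 1606] = 834.8677
r = -793 / 834.8677 ≈ -0.950

-0.950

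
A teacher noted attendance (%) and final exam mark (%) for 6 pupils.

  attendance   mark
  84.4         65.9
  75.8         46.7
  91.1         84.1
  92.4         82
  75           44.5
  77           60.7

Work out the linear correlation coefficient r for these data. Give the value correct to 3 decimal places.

n = 6, Σx = 495.7, Σy = 383.9, Σx² = 41259.97, Σy² = 25985.25, Σxy = 32351.53
nΣxy − ΣxΣy = 194109.18 − 190299.23 = 3809.95
nΣx² − (Σx)² = 247559.82 − 245718.49 = 1841.33; nΣy² − (Σy)² = 155911.5 − 147379.21 = 8532.29
r = 3809.95 / √(1841.33 × 8532.29) = 3809.95 / 3963.6803 ≈ 0.961

0.961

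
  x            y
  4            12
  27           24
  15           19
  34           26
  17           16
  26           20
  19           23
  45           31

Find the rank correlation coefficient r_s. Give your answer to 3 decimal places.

0.952

Rank x: 1, 6, 2, 7, 3, 5, 4, 8
Rank y: 1, 6, 3, 7, 2, 4, 5, 8
d = rank(x) − rank(y): 0, 0, -1, 0, 1, 1, -1, 0; Σd² = 4
ρ = 1 − 6Σd² / [n(n²−1)] = 1 − 6×4 / (8×63) = 1 − 24/504 ≈ 0.952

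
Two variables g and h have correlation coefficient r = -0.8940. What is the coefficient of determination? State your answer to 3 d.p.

0.799

r² = (-0.8940)² = 0.799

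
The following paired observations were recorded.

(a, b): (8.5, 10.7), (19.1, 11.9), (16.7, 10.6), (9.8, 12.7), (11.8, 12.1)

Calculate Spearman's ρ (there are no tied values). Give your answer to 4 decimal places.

-0.2000

Rank a: 1, 5, 4, 2, 3
Rank b: 2, 3, 1, 5, 4
d = rank(a) − rank(b): -1, 2, 3, -3, -1; Σd² = 24
ρ = 1 − 6Σd² / [n(n²−1)] = 1 − 6×24 / (5×24) = 1 − 144/120 ≈ -0.2000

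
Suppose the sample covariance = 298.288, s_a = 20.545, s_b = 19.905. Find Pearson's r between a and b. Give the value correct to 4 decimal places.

0.7294

r = Cov(a,b) / (s_a · s_b) = 298.288 / (20.545 × 19.905)
  = 298.288 / 408.9482 ≈ 0.7294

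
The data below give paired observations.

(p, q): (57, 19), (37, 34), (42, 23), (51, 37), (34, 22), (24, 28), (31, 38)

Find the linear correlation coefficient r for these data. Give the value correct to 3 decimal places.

-0.251

n = 7, Σp = 276, Σq = 201, Σp² = 11676, Σq² = 6127, Σpq = 7792
nΣpq − ΣpΣq = 54544 − 55476 = -932
nΣp² − (Σp)² = 81732 − 76176 = 5556; nΣq² − (Σq)² = 42889 − 40401 = 2488
r = -932 / √(5556 × 2488) = -932 / 3717.9736 ≈ -0.251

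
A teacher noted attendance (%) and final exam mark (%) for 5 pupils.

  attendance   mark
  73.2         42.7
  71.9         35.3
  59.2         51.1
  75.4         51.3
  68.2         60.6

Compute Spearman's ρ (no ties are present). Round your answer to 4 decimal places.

-0.1000

Rank attendance: 4, 3, 1, 5, 2
Rank mark: 2, 1, 3, 4, 5
d = rank(attendance) − rank(mark): 2, 2, -2, 1, -3; Σd² = 22
ρ = 1 − 6Σd² / [n(n²−1)] = 1 − 6×22 / (5×24) = 1 − 132/120 ≈ -0.1000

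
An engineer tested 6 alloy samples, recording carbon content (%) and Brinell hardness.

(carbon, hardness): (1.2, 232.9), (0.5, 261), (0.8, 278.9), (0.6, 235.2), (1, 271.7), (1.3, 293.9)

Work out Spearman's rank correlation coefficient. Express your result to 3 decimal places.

Rank carbon: 5, 1, 3, 2, 4, 6
Rank hardness: 1, 3, 5, 2, 4, 6
d = rank(carbon) − rank(hardness): 4, -2, -2, 0, 0, 0; Σd² = 24
ρ = 1 − 6Σd² / [n(n²−1)] = 1 − 6×24 / (6×35) = 1 − 144/210 ≈ 0.314

0.314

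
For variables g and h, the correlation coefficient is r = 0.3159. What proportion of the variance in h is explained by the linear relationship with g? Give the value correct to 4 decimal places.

r² = (0.3159)² = 0.0998

0.0998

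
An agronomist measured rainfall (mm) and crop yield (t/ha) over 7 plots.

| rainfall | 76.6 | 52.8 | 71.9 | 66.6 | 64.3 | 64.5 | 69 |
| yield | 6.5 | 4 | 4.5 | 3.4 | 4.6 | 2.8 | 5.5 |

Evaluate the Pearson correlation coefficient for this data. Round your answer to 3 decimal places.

0.584

n = 7, Σx = 465.7, Σy = 31.3, Σx² = 31316.31, Σy² = 149.31, Σxy = 2114.97
nΣxy − ΣxΣy = 14804.79 − 14576.41 = 228.38
nΣx² − (Σx)² = 219214.17 − 216876.49 = 2337.68; nΣy² − (Σy)² = 1045.17 − 979.69 = 65.48
r = 228.38 / √(2337.68 × 65.48) = 228.38 / 391.2433 ≈ 0.584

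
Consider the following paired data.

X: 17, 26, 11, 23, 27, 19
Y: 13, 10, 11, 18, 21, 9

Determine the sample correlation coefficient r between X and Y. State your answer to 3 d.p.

0.502

n = 6, ΣX = 123, ΣY = 82, ΣX² = 2705, ΣY² = 1236, ΣXY = 1754
nΣXY − ΣXΣY = 10524 − 10086 = 438
nΣX² − (ΣX)² = 16230 − 15129 = 1101; nΣY² − (ΣY)² = 7416 − 6724 = 692
r = 438 / √(1101 × 692) = 438 / 872.8643 ≈ 0.502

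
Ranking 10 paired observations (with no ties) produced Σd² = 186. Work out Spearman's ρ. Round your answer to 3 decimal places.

ρ = 1 − 6Σd² / [n(n²−1)] = 1 − 6×186 / (10×99)
  = 1 − 1116/990 = 1 − 1.1273 ≈ -0.127

-0.127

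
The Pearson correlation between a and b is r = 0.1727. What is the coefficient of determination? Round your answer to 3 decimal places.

0.030

r² = (0.1727)² = 0.030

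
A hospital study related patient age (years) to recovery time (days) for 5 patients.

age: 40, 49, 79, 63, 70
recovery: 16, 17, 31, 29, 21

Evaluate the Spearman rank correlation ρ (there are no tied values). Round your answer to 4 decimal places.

0.9000

Rank age: 1, 2, 5, 3, 4
Rank recovery: 1, 2, 5, 4, 3
d = rank(age) − rank(recovery): 0, 0, 0, -1, 1; Σd² = 2
ρ = 1 − 6Σd² / [n(n²−1)] = 1 − 6×2 / (5×24) = 1 − 12/120 ≈ 0.9000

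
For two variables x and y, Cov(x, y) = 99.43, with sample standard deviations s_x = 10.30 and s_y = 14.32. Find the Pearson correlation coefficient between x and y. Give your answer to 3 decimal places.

r = Cov(x,y) / (s_x · s_y) = 99.43 / (10.30 × 14.32)
  = 99.43 / 147.4960 ≈ 0.674

0.674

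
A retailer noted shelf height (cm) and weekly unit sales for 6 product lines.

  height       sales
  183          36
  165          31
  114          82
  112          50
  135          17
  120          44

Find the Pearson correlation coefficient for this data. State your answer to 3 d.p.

-0.522

n = 6, Σx = 829, Σy = 260, Σx² = 118879, Σy² = 13706, Σxy = 34226
nΣxy − ΣxΣy = 205356 − 215540 = -10184
nΣx² − (Σx)² = 713274 − 687241 = 26033; nΣy² − (Σy)² = 82236 − 67600 = 14636
r = -10184 / √(26033 × 14636) = -10184 / 19519.7077 ≈ -0.522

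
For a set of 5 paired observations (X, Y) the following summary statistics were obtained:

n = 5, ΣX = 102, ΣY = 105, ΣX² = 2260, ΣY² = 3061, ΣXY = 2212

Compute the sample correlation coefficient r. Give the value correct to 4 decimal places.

0.1787

r = (nΣXY − ΣXΣY) / √[(nΣX² − (ΣX)²)(nΣY² − (ΣY)²)]
Numerator: 5×2212 − 102×105 = 350
Denominator: √[(11300 − 10404)(15305 − 11025)] = √[896 × 4280] = 1958.2850
r = 350 / 1958.2850 ≈ 0.1787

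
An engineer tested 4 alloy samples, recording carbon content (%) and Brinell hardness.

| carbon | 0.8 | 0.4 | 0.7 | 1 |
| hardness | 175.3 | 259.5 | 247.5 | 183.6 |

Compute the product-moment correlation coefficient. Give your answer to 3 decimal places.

-0.831

n = 4, Σx = 2.9, Σy = 865.9, Σx² = 2.29, Σy² = 193035.55, Σxy = 600.89
nΣxy − ΣxΣy = 2403.56 − 2511.11 = -107.55
nΣx² − (Σx)² = 9.16 − 8.41 = 0.75; nΣy² − (Σy)² = 772142.2 − 749782.81 = 22359.39
r = -107.55 / √(0.75 × 22359.39) = -107.55 / 129.4973 ≈ -0.831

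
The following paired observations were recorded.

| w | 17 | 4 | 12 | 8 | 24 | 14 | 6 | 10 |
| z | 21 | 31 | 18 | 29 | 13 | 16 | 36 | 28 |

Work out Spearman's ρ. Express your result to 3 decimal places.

Rank w: 7, 1, 5, 3, 8, 6, 2, 4
Rank z: 4, 7, 3, 6, 1, 2, 8, 5
d = rank(w) − rank(z): 3, -6, 2, -3, 7, 4, -6, -1; Σd² = 160
ρ = 1 − 6Σd² / [n(n²−1)] = 1 − 6×160 / (8×63) = 1 − 960/504 ≈ -0.905

-0.905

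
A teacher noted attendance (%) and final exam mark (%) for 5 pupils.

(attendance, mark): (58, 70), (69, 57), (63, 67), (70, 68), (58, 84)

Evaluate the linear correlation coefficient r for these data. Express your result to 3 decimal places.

-0.714

n = 5, Σx = 318, Σy = 346, Σx² = 20358, Σy² = 24318, Σxy = 21846
nΣxy − ΣxΣy = 109230 − 110028 = -798
nΣx² − (Σx)² = 101790 − 101124 = 666; nΣy² − (Σy)² = 121590 − 119716 = 1874
r = -798 / √(666 × 1874) = -798 / 1117.1768 ≈ -0.714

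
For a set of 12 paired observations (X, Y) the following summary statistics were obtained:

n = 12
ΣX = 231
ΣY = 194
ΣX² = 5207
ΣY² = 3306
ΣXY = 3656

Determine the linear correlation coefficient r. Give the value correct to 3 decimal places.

r = (nΣXY − ΣXΣY) / √[(nΣX² − (ΣX)²)(nΣY² − (ΣY)²)]
Numerator: 12×3656 − 231×194 = -942
Denominator: √[(62484 − 53361)(39672 − 37636)] = √[9123 × 2036] = 4309.8060
r = -942 / 4309.8060 ≈ -0.219

-0.219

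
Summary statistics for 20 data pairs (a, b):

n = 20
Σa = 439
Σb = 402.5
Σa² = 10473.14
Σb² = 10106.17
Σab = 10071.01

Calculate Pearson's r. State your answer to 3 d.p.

r = (nΣab − ΣaΣb) / √[(nΣa² − (Σa)²)(nΣb² − (Σb)²)]
Numerator: 20×10071.01 − 439×402.5 = 24722.7
Denominator: √[(209462.8 − 192721)(202123.4 − 162006.25)] = √[16741.8 × 40117.15] = 25915.8890
r = 24722.7 / 25915.8890 ≈ 0.954

0.954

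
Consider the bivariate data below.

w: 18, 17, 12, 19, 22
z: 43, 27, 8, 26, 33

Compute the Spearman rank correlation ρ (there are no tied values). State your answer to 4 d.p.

Rank w: 3, 2, 1, 4, 5
Rank z: 5, 3, 1, 2, 4
d = rank(w) − rank(z): -2, -1, 0, 2, 1; Σd² = 10
ρ = 1 − 6Σd² / [n(n²−1)] = 1 − 6×10 / (5×24) = 1 − 60/120 ≈ 0.5000

0.5000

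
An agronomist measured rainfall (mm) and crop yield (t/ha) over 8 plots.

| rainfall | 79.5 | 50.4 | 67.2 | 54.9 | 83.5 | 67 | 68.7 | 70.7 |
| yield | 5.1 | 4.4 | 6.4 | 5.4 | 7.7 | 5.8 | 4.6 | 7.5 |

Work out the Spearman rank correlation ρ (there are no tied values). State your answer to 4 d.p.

0.5476

Rank rainfall: 7, 1, 4, 2, 8, 3, 5, 6
Rank yield: 3, 1, 6, 4, 8, 5, 2, 7
d = rank(rainfall) − rank(yield): 4, 0, -2, -2, 0, -2, 3, -1; Σd² = 38
ρ = 1 − 6Σd² / [n(n²−1)] = 1 − 6×38 / (8×63) = 1 − 228/504 ≈ 0.5476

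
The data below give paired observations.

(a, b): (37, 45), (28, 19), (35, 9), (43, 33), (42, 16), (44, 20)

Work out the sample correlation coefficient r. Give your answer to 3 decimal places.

0.159

n = 6, Σa = 229, Σb = 142, Σa² = 8927, Σb² = 4212, Σab = 5483
nΣab − ΣaΣb = 32898 − 32518 = 380
nΣa² − (Σa)² = 53562 − 52441 = 1121; nΣb² − (Σb)² = 25272 − 20164 = 5108
r = 380 / √(1121 × 5108) = 380 / 2392.9204 ≈ 0.159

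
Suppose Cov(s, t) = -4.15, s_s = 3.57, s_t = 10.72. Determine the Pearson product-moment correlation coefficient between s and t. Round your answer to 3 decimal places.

-0.108

r = Cov(s,t) / (s_s · s_t) = -4.15 / (3.57 × 10.72)
  = -4.15 / 38.2704 ≈ -0.108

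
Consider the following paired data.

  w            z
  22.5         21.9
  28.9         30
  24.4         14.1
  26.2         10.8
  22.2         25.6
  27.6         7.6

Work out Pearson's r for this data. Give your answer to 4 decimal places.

-0.1503

n = 6, Σw = 151.8, Σz = 110, Σw² = 3877.86, Σz² = 2408.18, Σwz = 2764.83
nΣwz − ΣwΣz = 16588.98 − 16698 = -109.02
nΣw² − (Σw)² = 23267.16 − 23043.24 = 223.92; nΣz² − (Σz)² = 14449.08 − 12100 = 2349.08
r = -109.02 / √(223.92 × 2349.08) = -109.02 / 725.2627 ≈ -0.1503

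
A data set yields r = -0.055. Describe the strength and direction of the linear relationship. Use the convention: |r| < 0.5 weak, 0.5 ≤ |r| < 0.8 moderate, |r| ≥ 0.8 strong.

r = -0.055 < 0 so the relationship is negative.
|r| = 0.055, which falls in the weak range.

weak negative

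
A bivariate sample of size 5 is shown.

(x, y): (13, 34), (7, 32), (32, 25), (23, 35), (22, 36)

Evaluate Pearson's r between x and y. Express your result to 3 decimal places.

n = 5, Σx = 97, Σy = 162, Σx² = 2255, Σy² = 5326, Σxy = 3063
nΣxy − ΣxΣy = 15315 − 15714 = -399
nΣx² − (Σx)² = 11275 − 9409 = 1866; nΣy² − (Σy)² = 26630 − 26244 = 386
r = -399 / √(1866 × 386) = -399 / 848.6908 ≈ -0.470

-0.470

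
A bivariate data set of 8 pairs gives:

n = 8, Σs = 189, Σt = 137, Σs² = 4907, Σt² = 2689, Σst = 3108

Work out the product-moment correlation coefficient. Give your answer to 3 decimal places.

r = (nΣst − ΣsΣt) / √[(nΣs² − (Σs)²)(nΣt² − (Σt)²)]
Numerator: 8×3108 − 189×137 = -1029
Denominator: √[(39256 − 35721)(21512 − 18769)] = √[3535 × 2743] = 3113.9212
r = -1029 / 3113.9212 ≈ -0.330

-0.330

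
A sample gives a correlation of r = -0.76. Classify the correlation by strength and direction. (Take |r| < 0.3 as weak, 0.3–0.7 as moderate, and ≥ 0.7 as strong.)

r = -0.76 < 0 so the relationship is negative.
|r| = 0.76, which falls in the strong range.

strong negative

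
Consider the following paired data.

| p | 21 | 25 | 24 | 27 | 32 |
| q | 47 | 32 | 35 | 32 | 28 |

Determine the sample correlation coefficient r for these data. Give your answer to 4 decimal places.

-0.8612

n = 5, Σp = 129, Σq = 174, Σp² = 3395, Σq² = 6266, Σpq = 4387
nΣpq − ΣpΣq = 21935 − 22446 = -511
nΣp² − (Σp)² = 16975 − 16641 = 334; nΣq² − (Σq)² = 31330 − 30276 = 1054
r = -511 / √(334 × 1054) = -511 / 593.3262 ≈ -0.8612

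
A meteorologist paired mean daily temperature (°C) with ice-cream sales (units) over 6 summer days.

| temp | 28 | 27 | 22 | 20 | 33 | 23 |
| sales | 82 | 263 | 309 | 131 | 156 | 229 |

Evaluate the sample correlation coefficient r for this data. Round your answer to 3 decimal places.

-0.295

n = 6, Σx = 153, Σy = 1170, Σx² = 4015, Σy² = 265312, Σxy = 29230
nΣxy − ΣxΣy = 175380 − 179010 = -3630
nΣx² − (Σx)² = 24090 − 23409 = 681; nΣy² − (Σy)² = 1591872 − 1368900 = 222972
r = -3630 / √(681 × 222972) = -3630 / 12322.4970 ≈ -0.295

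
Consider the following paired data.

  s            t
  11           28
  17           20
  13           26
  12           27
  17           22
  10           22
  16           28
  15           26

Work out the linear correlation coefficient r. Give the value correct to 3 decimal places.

-0.322

n = 8, Σs = 111, Σt = 199, Σs² = 1593, Σt² = 5017, Σst = 2742
nΣst − ΣsΣt = 21936 − 22089 = -153
nΣs² − (Σs)² = 12744 − 12321 = 423; nΣt² − (Σt)² = 40136 − 39601 = 535
r = -153 / √(423 × 535) = -153 / 475.7153 ≈ -0.322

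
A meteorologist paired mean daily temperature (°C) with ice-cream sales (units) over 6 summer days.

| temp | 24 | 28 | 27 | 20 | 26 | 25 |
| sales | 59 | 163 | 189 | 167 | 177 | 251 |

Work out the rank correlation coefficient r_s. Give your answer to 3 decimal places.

Rank temp: 2, 6, 5, 1, 4, 3
Rank sales: 1, 2, 5, 3, 4, 6
d = rank(temp) − rank(sales): 1, 4, 0, -2, 0, -3; Σd² = 30
ρ = 1 − 6Σd² / [n(n²−1)] = 1 − 6×30 / (6×35) = 1 − 180/210 ≈ 0.143

0.143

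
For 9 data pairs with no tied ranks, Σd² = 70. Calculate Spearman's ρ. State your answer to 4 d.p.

0.4167

ρ = 1 − 6Σd² / [n(n²−1)] = 1 − 6×70 / (9×80)
  = 1 − 420/720 = 1 − 0.58333 ≈ 0.4167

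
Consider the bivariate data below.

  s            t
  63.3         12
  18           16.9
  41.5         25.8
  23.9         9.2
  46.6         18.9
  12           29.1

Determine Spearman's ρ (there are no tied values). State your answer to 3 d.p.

-0.371

Rank s: 6, 2, 4, 3, 5, 1
Rank t: 2, 3, 5, 1, 4, 6
d = rank(s) − rank(t): 4, -1, -1, 2, 1, -5; Σd² = 48
ρ = 1 − 6Σd² / [n(n²−1)] = 1 − 6×48 / (6×35) = 1 − 288/210 ≈ -0.371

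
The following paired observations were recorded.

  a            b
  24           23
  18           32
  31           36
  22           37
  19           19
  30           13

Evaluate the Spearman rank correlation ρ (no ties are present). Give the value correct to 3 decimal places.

-0.029

Rank a: 4, 1, 6, 3, 2, 5
Rank b: 3, 4, 5, 6, 2, 1
d = rank(a) − rank(b): 1, -3, 1, -3, 0, 4; Σd² = 36
ρ = 1 − 6Σd² / [n(n²−1)] = 1 − 6×36 / (6×35) = 1 − 216/210 ≈ -0.029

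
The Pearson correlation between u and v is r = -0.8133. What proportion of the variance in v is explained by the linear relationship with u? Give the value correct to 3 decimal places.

r² = (-0.8133)² = 0.661

0.661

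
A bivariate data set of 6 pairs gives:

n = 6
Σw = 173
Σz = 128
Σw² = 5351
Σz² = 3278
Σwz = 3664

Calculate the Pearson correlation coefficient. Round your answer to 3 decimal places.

r = (nΣwz − ΣwΣz) / √[(nΣw² − (Σw)²)(nΣz² − (Σz)²)]
Numerator: 6×3664 − 173×128 = -160
Denominator: √[(32106 − 29929)(19668 − 16384)] = √[2177 × 3284] = 2673.8115
r = -160 / 2673.8115 ≈ -0.060

-0.060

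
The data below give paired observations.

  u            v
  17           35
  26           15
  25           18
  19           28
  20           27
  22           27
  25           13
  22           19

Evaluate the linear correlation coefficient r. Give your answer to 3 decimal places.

n = 8, Σu = 176, Σv = 182, Σu² = 3944, Σv² = 4546, Σuv = 3844
nΣuv − ΣuΣv = 30752 − 32032 = -1280
nΣu² − (Σu)² = 31552 − 30976 = 576; nΣv² − (Σv)² = 36368 − 33124 = 3244
r = -1280 / √(576 × 3244) = -1280 / 1366.9470 ≈ -0.936

-0.936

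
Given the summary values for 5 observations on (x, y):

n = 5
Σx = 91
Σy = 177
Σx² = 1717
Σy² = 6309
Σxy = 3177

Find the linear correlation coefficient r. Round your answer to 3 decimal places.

r = (nΣxy − ΣxΣy) / √[(nΣx² − (Σx)²)(nΣy² − (Σy)²)]
Numerator: 5×3177 − 91×177 = -222
Denominator: √[(8585 − 8281)(31545 − 31329)] = √[304 × 216] = 256.2499
r = -222 / 256.2499 ≈ -0.866

-0.866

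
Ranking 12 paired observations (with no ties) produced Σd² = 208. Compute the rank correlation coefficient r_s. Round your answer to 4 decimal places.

0.2727

ρ = 1 − 6Σd² / [n(n²−1)] = 1 − 6×208 / (12×143)
  = 1 − 1248/1716 = 1 − 0.72727 ≈ 0.2727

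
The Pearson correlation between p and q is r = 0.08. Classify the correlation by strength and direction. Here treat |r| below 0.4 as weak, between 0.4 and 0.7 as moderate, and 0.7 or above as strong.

r = 0.08 > 0 so the relationship is positive.
|r| = 0.08, which falls in the weak range.

weak positive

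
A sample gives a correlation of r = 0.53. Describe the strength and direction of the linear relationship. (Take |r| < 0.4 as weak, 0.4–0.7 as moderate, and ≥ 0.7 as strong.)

moderate positive

r = 0.53 > 0 so the relationship is positive.
|r| = 0.53, which falls in the moderate range.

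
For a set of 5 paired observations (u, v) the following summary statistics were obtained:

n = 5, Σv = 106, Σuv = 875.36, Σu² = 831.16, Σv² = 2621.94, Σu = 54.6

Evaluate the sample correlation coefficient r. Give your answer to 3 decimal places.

-0.951

r = (nΣuv − ΣuΣv) / √[(nΣu² − (Σu)²)(nΣv² − (Σv)²)]
Numerator: 5×875.36 − 54.6×106 = -1410.8
Denominator: √[(4155.8 − 2981.16)(13109.7 − 11236)] = √[1174.64 × 1873.7] = 1483.5508
r = -1410.8 / 1483.5508 ≈ -0.951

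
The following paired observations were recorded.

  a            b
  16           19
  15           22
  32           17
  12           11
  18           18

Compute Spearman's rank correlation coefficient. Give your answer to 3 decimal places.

Rank a: 3, 2, 5, 1, 4
Rank b: 4, 5, 2, 1, 3
d = rank(a) − rank(b): -1, -3, 3, 0, 1; Σd² = 20
ρ = 1 − 6Σd² / [n(n²−1)] = 1 − 6×20 / (5×24) = 1 − 120/120 ≈ 0.000

0.000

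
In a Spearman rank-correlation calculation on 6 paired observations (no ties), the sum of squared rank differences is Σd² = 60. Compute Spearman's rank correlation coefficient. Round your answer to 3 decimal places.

-0.714

ρ = 1 − 6Σd² / [n(n²−1)] = 1 − 6×60 / (6×35)
  = 1 − 360/210 = 1 − 1.7143 ≈ -0.714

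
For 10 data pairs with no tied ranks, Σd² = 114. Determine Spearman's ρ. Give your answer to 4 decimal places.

0.3091

ρ = 1 − 6Σd² / [n(n²−1)] = 1 − 6×114 / (10×99)
  = 1 − 684/990 = 1 − 0.69091 ≈ 0.3091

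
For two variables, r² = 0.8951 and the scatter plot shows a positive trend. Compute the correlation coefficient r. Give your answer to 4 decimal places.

|r| = √0.8951 = 0.9461
The association is positive, so r = 0.9461.

0.9461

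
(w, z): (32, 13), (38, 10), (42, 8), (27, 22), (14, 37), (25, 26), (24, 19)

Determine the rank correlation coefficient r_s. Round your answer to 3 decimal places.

Rank w: 5, 6, 7, 4, 1, 3, 2
Rank z: 3, 2, 1, 5, 7, 6, 4
d = rank(w) − rank(z): 2, 4, 6, -1, -6, -3, -2; Σd² = 106
ρ = 1 − 6Σd² / [n(n²−1)] = 1 − 6×106 / (7×48) = 1 − 636/336 ≈ -0.893

-0.893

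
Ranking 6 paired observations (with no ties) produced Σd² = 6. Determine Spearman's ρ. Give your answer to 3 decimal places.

0.829

ρ = 1 − 6Σd² / [n(n²−1)] = 1 − 6×6 / (6×35)
  = 1 − 36/210 = 1 − 0.1714 ≈ 0.829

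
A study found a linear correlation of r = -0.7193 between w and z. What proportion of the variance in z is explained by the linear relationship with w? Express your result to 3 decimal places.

r² = (-0.7193)² = 0.517

0.517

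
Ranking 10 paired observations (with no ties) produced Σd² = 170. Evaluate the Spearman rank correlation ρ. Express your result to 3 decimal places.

-0.030

ρ = 1 − 6Σd² / [n(n²−1)] = 1 − 6×170 / (10×99)
  = 1 − 1020/990 = 1 − 1.0303 ≈ -0.030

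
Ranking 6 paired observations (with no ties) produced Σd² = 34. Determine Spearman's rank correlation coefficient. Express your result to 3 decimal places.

0.029

ρ = 1 − 6Σd² / [n(n²−1)] = 1 − 6×34 / (6×35)
  = 1 − 204/210 = 1 − 0.9714 ≈ 0.029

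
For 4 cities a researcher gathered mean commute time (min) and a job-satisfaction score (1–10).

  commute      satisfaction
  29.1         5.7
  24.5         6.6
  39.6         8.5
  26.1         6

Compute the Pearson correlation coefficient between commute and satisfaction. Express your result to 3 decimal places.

n = 4, Σx = 119.3, Σy = 26.8, Σx² = 3696.43, Σy² = 184.3, Σxy = 820.77
nΣxy − ΣxΣy = 3283.08 − 3197.24 = 85.84
nΣx² − (Σx)² = 14785.72 − 14232.49 = 553.23; nΣy² − (Σy)² = 737.2 − 718.24 = 18.96
r = 85.84 / √(553.23 × 18.96) = 85.84 / 102.4170 ≈ 0.838

0.838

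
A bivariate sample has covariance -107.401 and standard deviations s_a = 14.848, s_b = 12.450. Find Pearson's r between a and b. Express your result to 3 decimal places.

r = Cov(a,b) / (s_a · s_b) = -107.401 / (14.848 × 12.450)
  = -107.401 / 184.8576 ≈ -0.581

-0.581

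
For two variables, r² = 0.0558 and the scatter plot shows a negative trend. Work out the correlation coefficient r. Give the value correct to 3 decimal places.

|r| = √0.0558 = 0.236
The association is negative, so r = −0.236.

-0.236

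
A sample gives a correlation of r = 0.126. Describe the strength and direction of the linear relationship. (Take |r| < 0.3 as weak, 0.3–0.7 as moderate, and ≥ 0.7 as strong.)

weak positive

r = 0.126 > 0 so the relationship is positive.
|r| = 0.126, which falls in the weak range.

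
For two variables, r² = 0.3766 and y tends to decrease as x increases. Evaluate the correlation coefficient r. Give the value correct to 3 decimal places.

|r| = √0.3766 = 0.614
The association is negative, so r = −0.614.

-0.614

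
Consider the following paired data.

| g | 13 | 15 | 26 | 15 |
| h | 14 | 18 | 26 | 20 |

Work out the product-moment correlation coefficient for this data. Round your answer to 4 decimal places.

0.9308

n = 4, Σg = 69, Σh = 78, Σg² = 1295, Σh² = 1596, Σgh = 1428
nΣgh − ΣgΣh = 5712 − 5382 = 330
nΣg² − (Σg)² = 5180 − 4761 = 419; nΣh² − (Σh)² = 6384 − 6084 = 300
r = 330 / √(419 × 300) = 330 / 354.5420 ≈ 0.9308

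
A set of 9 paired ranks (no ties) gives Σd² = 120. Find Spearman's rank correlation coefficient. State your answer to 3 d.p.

0.000

ρ = 1 − 6Σd² / [n(n²−1)] = 1 − 6×120 / (9×80)
  = 1 − 720/720 = 1 − 1.0000 ≈ 0.000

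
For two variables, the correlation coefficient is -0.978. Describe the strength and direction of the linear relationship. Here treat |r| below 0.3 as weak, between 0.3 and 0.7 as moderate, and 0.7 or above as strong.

strong negative

r = -0.978 < 0 so the relationship is negative.
|r| = 0.978, which falls in the strong range.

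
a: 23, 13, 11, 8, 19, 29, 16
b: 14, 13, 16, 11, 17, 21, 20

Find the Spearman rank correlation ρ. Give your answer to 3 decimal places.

0.679

Rank a: 6, 3, 2, 1, 5, 7, 4
Rank b: 3, 2, 4, 1, 5, 7, 6
d = rank(a) − rank(b): 3, 1, -2, 0, 0, 0, -2; Σd² = 18
ρ = 1 − 6Σd² / [n(n²−1)] = 1 − 6×18 / (7×48) = 1 − 108/336 ≈ 0.679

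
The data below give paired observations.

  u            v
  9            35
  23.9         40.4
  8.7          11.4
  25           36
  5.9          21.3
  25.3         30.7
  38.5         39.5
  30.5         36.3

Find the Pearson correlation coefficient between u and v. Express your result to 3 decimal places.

n = 8, Σu = 166.8, Σv = 250.6, Σu² = 4440.3, Σv² = 8557.24, Σuv = 5810.02
nΣuv − ΣuΣv = 46480.16 − 41800.08 = 4680.08
nΣu² − (Σu)² = 35522.4 − 27822.24 = 7700.16; nΣv² − (Σv)² = 68457.92 − 62800.36 = 5657.56
r = 4680.08 / √(7700.16 × 5657.56) = 4680.08 / 6600.3119 ≈ 0.709

0.709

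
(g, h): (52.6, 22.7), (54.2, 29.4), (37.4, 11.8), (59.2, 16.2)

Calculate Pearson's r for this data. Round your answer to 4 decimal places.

n = 4, Σg = 203.4, Σh = 80.1, Σg² = 10607.8, Σh² = 1781.33, Σgh = 4187.86
nΣgh − ΣgΣh = 16751.44 − 16292.34 = 459.1
nΣg² − (Σg)² = 42431.2 − 41371.56 = 1059.64; nΣh² − (Σh)² = 7125.32 − 6416.01 = 709.31
r = 459.1 / √(1059.64 × 709.31) = 459.1 / 866.9563 ≈ 0.5296

0.5296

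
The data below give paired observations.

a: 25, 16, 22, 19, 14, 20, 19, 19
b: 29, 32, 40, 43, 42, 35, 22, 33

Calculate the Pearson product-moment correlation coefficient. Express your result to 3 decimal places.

-0.274

n = 8, Σa = 154, Σb = 276, Σa² = 3044, Σb² = 9876, Σab = 5267
nΣab − ΣaΣb = 42136 − 42504 = -368
nΣa² − (Σa)² = 24352 − 23716 = 636; nΣb² − (Σb)² = 79008 − 76176 = 2832
r = -368 / √(636 × 2832) = -368 / 1342.0700 ≈ -0.274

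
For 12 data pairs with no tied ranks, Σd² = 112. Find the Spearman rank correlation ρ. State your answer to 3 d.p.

ρ = 1 − 6Σd² / [n(n²−1)] = 1 − 6×112 / (12×143)
  = 1 − 672/1716 = 1 − 0.3916 ≈ 0.608

0.608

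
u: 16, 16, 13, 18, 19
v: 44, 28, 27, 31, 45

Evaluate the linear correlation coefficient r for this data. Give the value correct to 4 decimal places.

0.5674

n = 5, Σu = 82, Σv = 175, Σu² = 1366, Σv² = 6435, Σuv = 2916
nΣuv − ΣuΣv = 14580 − 14350 = 230
nΣu² − (Σu)² = 6830 − 6724 = 106; nΣv² − (Σv)² = 32175 − 30625 = 1550
r = 230 / √(106 × 1550) = 230 / 405.3394 ≈ 0.5674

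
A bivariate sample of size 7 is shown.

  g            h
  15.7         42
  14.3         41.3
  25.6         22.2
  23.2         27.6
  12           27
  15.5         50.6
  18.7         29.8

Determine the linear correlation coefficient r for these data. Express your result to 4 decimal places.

n = 7, Σg = 125, Σh = 240.5, Σg² = 2378.52, Σh² = 8901.69, Σgh = 4124.19
nΣgh − ΣgΣh = 28869.33 − 30062.5 = -1193.17
nΣg² − (Σg)² = 16649.64 − 15625 = 1024.64; nΣh² − (Σh)² = 62311.83 − 57840.25 = 4471.58
r = -1193.17 / √(1024.64 × 4471.58) = -1193.17 / 2140.5046 ≈ -0.5574

-0.5574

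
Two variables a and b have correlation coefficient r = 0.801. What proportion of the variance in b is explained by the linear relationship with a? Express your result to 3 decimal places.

0.642

r² = (0.801)² = 0.642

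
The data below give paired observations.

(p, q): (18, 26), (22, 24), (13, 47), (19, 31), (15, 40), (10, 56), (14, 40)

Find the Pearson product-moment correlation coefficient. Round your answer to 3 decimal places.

n = 7, Σp = 111, Σq = 264, Σp² = 1859, Σq² = 10758, Σpq = 3916
nΣpq − ΣpΣq = 27412 − 29304 = -1892
nΣp² − (Σp)² = 13013 − 12321 = 692; nΣq² − (Σq)² = 75306 − 69696 = 5610
r = -1892 / √(692 × 5610) = -1892 / 1970.3096 ≈ -0.960

-0.960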